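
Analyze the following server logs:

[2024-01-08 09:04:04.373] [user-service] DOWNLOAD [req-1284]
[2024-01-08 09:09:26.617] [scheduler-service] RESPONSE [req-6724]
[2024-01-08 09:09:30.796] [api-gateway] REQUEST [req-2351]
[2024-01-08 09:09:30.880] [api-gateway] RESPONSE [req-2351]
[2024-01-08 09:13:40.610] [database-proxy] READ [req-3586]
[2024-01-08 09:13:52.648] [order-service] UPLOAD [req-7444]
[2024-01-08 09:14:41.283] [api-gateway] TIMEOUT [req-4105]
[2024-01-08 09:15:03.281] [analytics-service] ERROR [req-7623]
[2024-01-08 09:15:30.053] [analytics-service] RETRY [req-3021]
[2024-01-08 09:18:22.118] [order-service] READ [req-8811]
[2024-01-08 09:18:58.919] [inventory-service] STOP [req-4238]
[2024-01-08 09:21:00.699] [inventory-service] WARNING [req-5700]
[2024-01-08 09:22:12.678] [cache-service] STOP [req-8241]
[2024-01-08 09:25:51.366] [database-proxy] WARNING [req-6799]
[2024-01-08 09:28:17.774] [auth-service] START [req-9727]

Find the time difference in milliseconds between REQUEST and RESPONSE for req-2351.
84

To calculate latency:

1. Find REQUEST with id req-2351: 2024-01-08 09:09:30.796
2. Find RESPONSE with id req-2351: 2024-01-08 09:09:30.880
3. Latency: 2024-01-08 09:09:30.880 - 2024-01-08 09:09:30.796 = 84ms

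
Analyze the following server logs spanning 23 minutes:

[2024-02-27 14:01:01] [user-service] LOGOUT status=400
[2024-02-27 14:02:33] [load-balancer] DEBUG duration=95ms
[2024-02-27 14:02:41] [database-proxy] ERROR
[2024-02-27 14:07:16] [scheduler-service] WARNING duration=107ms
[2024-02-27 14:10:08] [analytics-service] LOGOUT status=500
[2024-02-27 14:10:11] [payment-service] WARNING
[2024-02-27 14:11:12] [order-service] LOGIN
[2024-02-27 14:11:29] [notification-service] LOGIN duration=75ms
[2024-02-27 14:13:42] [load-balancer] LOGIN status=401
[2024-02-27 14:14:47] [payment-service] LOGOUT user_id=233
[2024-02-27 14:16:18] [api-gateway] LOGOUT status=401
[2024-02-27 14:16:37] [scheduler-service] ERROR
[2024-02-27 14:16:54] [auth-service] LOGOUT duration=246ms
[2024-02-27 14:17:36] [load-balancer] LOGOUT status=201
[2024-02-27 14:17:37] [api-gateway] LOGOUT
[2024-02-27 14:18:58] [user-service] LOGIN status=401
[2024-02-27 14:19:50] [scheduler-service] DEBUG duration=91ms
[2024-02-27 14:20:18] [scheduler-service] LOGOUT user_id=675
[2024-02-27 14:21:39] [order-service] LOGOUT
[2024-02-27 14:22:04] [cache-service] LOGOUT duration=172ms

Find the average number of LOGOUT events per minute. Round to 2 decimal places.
0.43

To calculate the rate:

1. Count total LOGOUT events: 10
2. Total time period: 23 minutes
3. Rate = 10 / 23 = 0.43 events per minute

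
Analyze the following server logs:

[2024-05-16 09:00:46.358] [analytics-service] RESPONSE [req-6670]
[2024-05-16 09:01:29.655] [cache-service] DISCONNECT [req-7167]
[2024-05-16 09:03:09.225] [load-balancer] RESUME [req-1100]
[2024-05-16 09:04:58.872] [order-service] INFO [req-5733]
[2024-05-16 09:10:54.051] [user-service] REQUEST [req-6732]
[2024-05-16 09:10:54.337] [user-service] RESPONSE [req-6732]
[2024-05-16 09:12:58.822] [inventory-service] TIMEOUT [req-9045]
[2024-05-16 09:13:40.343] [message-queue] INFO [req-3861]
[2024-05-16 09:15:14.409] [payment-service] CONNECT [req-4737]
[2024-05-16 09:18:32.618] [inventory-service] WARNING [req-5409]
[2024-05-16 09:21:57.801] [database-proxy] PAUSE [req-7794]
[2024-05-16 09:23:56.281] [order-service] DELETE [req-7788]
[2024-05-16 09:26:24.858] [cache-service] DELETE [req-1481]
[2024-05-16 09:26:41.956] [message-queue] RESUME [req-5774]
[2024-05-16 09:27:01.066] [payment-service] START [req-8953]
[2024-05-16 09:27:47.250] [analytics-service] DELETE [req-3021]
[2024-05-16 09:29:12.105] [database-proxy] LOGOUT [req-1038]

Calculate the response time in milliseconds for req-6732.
286

To calculate latency:

1. Find REQUEST with id req-6732: 2024-05-16 09:10:54.051
2. Find RESPONSE with id req-6732: 2024-05-16 09:10:54.337
3. Latency: 2024-05-16 09:10:54.337 - 2024-05-16 09:10:54.051 = 286ms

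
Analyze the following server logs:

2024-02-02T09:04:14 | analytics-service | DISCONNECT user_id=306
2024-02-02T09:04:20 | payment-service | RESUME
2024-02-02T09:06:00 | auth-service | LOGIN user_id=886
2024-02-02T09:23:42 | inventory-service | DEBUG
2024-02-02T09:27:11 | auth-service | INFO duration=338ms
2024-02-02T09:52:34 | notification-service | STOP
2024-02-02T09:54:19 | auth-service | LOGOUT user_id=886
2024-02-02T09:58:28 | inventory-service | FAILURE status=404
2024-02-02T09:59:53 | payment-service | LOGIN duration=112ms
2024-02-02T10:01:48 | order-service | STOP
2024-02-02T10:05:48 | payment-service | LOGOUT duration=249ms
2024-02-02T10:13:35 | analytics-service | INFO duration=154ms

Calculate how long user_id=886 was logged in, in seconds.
2899

To calculate session duration:

1. Find LOGIN event for user_id=886: 2024-02-02T09:06:00
2. Find LOGOUT event for user_id=886: 2024-02-02T09:54:19
3. Session duration: 2024-02-02T09:54:19 - 2024-02-02T09:06:00 = 2899 seconds (48 minutes)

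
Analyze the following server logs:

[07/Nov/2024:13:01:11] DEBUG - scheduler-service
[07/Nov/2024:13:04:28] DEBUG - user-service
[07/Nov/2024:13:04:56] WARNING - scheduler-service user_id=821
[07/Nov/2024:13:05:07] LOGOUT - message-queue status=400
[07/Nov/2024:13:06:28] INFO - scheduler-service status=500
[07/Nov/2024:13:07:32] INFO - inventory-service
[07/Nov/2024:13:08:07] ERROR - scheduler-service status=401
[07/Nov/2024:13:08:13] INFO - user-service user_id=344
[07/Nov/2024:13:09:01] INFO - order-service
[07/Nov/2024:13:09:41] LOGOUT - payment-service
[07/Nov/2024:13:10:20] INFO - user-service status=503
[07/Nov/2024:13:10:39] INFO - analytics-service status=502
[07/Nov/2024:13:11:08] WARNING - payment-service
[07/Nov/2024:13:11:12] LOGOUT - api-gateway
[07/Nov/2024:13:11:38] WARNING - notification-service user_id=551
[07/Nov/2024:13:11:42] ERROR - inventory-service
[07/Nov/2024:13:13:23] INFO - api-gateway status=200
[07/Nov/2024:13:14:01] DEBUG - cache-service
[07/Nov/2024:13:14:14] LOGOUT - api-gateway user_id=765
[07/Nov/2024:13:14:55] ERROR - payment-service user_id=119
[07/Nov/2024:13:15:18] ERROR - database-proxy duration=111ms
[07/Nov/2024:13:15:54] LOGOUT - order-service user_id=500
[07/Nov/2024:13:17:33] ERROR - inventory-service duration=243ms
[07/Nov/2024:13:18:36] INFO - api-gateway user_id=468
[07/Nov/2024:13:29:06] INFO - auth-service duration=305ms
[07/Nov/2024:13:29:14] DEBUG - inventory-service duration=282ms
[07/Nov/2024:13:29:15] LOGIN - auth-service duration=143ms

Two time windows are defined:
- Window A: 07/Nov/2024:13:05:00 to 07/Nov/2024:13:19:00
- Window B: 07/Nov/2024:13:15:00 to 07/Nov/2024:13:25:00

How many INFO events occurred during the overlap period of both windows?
1

To find overlap events:

1. Window A: 07/Nov/2024:13:05:00 to 07/Nov/2024:13:19:00
2. Window B: 07/Nov/2024:13:15:00 to 07/Nov/2024:13:25:00
3. Overlap period: 07/Nov/2024:13:15:00 to 07/Nov/2024:13:19:00
4. Count INFO events in overlap: 1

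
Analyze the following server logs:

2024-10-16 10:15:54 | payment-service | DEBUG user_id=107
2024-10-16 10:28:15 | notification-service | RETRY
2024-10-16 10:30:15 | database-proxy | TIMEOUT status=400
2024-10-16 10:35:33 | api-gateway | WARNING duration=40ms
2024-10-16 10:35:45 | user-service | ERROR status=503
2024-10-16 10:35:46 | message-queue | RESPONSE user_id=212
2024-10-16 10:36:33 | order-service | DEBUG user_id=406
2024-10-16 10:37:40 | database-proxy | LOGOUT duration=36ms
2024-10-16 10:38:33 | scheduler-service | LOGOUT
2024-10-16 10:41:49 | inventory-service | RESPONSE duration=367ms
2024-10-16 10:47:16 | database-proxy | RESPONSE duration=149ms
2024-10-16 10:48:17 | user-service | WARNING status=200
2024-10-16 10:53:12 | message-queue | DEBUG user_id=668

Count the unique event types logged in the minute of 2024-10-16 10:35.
3

To count unique event types:

1. Filter events in the minute starting at 2024-10-16 10:35
2. Extract event types from matching entries
3. Count unique types: 3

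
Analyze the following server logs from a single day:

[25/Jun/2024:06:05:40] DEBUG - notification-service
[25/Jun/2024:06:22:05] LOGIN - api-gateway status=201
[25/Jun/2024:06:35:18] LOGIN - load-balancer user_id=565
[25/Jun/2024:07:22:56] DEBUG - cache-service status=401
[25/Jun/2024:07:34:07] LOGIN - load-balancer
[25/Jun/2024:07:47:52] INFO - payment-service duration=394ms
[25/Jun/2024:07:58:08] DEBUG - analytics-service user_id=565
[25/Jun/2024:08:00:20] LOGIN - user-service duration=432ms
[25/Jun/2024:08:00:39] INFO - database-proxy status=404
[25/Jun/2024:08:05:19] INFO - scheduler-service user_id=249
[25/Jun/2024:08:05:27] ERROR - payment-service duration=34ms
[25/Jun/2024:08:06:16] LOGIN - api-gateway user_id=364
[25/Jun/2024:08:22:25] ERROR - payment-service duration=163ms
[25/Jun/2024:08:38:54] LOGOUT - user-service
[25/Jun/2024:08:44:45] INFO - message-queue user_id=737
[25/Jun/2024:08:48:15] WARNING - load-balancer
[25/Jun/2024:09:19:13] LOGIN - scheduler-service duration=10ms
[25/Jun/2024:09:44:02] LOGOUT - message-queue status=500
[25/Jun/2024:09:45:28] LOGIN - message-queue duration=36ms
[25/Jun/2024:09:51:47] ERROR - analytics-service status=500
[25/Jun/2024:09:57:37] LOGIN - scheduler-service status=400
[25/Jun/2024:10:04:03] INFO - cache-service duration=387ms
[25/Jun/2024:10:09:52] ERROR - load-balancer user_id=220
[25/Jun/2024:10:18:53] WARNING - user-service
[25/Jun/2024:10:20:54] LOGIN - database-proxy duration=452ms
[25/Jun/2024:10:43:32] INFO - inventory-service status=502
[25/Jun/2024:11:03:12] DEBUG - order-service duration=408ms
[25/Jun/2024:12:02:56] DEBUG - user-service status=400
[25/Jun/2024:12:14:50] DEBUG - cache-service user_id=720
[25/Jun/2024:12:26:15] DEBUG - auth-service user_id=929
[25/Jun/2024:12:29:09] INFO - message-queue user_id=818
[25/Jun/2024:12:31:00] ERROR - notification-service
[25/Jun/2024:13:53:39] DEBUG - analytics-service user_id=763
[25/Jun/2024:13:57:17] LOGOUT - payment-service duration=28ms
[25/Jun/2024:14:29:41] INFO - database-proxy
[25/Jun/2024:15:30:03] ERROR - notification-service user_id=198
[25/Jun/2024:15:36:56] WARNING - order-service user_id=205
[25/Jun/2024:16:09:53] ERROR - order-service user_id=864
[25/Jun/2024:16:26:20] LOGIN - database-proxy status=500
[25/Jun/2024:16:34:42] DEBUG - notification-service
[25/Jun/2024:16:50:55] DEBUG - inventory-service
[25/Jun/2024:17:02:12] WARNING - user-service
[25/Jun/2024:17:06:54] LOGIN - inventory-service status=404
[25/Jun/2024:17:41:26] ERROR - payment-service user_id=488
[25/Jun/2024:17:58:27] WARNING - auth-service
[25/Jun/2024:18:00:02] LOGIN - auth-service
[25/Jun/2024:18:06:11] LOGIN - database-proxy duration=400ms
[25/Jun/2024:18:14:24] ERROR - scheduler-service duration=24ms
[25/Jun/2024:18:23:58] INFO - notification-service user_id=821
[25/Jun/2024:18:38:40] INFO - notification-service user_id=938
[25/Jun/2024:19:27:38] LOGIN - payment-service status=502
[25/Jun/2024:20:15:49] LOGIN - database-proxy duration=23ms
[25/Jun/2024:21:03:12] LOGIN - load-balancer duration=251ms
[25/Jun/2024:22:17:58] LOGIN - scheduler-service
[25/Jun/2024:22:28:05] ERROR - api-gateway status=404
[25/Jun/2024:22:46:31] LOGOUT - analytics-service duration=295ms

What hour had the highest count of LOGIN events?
9

To find the peak hour:

1. Group all LOGIN events by hour
2. Count events in each hour
3. Find hour with maximum count
4. Peak hour: 9 (with 3 events)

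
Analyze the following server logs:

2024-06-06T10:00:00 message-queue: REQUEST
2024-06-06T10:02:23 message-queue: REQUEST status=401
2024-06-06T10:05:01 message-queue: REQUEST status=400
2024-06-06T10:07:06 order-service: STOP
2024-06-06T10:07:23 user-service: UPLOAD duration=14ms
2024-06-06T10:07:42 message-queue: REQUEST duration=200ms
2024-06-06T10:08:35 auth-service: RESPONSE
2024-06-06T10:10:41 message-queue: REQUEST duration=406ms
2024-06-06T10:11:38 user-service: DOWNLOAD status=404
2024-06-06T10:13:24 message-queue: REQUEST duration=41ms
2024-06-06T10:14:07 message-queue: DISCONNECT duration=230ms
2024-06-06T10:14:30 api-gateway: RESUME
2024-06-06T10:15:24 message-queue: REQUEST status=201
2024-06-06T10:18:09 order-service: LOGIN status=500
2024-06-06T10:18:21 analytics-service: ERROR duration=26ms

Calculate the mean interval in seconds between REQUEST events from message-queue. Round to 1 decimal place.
154.0

To calculate average interval:

1. Find all REQUEST events for message-queue in order
2. Calculate time gaps between consecutive events
3. Compute mean of gaps: 924 / 6 = 154.0 seconds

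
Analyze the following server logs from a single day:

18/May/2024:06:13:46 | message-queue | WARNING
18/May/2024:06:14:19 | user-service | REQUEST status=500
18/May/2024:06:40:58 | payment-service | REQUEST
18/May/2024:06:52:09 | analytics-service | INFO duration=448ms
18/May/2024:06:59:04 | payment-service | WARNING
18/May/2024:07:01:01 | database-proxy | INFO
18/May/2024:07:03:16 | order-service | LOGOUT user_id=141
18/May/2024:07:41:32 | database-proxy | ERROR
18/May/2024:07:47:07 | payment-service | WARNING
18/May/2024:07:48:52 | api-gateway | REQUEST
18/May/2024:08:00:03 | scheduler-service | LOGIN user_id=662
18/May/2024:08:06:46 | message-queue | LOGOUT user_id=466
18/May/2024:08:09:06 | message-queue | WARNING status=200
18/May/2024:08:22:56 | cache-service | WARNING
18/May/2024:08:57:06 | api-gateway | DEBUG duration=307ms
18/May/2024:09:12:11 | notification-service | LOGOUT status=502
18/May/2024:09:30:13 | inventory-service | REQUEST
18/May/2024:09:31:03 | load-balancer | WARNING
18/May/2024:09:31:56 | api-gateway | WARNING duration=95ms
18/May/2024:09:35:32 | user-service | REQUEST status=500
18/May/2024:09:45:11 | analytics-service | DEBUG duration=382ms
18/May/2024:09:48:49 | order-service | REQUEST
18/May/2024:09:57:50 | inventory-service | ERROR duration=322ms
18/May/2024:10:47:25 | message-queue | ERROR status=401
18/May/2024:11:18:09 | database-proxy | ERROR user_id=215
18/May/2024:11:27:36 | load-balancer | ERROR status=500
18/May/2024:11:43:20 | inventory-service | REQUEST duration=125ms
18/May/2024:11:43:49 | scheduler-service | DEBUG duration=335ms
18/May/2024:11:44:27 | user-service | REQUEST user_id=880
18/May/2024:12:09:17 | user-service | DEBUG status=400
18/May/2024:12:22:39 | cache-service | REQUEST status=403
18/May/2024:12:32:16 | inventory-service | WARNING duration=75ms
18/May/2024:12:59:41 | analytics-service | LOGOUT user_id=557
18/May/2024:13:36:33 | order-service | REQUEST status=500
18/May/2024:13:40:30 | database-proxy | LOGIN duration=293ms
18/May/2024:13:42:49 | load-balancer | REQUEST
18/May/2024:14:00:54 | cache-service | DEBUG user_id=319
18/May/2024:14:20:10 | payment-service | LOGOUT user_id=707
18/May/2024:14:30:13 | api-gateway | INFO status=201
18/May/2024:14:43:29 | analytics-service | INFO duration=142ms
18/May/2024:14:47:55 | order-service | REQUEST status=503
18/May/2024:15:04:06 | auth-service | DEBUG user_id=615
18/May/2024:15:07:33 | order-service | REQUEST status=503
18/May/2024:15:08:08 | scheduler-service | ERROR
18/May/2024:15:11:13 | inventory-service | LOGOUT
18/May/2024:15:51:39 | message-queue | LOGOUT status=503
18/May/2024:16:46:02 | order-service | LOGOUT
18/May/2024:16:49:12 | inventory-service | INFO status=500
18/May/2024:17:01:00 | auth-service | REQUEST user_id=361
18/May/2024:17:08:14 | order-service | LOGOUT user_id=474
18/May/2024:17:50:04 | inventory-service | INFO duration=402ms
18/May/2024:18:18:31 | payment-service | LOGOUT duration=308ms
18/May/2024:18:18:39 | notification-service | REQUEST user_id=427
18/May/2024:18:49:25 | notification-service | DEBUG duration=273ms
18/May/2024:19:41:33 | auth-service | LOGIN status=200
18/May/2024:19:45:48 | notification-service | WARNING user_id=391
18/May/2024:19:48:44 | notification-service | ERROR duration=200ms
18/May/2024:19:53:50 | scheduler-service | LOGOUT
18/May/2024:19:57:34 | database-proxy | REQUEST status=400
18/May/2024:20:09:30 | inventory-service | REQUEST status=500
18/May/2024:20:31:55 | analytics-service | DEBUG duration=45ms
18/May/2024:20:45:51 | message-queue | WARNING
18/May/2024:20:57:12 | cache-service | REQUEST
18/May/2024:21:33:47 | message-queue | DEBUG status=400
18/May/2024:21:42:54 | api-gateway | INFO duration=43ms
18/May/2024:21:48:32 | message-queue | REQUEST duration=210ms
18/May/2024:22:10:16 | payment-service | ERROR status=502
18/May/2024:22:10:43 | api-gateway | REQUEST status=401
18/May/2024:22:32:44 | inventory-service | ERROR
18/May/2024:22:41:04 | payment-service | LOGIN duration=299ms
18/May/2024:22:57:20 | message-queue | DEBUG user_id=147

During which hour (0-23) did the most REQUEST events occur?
9

To find the peak hour:

1. Group all REQUEST events by hour
2. Count events in each hour
3. Find hour with maximum count
4. Peak hour: 9 (with 3 events)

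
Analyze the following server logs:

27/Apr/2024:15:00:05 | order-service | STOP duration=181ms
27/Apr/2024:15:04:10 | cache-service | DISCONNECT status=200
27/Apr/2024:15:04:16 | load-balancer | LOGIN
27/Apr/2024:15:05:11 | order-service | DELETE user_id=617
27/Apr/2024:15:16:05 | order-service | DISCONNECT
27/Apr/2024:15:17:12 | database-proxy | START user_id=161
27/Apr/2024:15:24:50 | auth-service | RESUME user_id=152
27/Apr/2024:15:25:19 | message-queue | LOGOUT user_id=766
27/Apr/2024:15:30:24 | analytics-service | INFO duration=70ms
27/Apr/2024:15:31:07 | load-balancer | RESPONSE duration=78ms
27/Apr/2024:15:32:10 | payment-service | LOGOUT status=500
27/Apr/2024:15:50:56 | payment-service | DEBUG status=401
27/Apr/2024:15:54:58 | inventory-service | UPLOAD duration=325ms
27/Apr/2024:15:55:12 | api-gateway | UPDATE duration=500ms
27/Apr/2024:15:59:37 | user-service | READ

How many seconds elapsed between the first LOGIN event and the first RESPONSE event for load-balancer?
1611

To find the time between events:

1. Locate the first LOGIN event for load-balancer: 27/Apr/2024:15:04:16
2. Locate the first RESPONSE event for load-balancer: 27/Apr/2024:15:31:07
3. Calculate the difference: 27/Apr/2024:15:31:07 - 27/Apr/2024:15:04:16 = 1611 seconds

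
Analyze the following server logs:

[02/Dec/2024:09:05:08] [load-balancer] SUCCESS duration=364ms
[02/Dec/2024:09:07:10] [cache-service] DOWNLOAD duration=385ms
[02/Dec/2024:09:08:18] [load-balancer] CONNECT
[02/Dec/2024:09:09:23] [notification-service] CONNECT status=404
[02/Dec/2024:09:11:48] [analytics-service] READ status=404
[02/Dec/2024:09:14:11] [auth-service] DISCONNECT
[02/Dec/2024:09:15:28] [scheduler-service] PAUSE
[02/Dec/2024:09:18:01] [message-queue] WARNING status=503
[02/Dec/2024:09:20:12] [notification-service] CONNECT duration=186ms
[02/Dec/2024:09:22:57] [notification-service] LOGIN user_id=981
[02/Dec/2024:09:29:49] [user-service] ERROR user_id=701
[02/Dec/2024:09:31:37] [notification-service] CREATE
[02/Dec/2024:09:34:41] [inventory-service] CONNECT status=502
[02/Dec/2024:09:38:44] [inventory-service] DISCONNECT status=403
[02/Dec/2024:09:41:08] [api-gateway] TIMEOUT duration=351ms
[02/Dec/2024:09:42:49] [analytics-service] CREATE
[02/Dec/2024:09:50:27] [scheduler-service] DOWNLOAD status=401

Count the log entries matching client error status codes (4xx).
4

To find matching entries:

1. Pattern to match: client error status codes (4xx)
2. Scan each log entry for the pattern
3. Count matches: 4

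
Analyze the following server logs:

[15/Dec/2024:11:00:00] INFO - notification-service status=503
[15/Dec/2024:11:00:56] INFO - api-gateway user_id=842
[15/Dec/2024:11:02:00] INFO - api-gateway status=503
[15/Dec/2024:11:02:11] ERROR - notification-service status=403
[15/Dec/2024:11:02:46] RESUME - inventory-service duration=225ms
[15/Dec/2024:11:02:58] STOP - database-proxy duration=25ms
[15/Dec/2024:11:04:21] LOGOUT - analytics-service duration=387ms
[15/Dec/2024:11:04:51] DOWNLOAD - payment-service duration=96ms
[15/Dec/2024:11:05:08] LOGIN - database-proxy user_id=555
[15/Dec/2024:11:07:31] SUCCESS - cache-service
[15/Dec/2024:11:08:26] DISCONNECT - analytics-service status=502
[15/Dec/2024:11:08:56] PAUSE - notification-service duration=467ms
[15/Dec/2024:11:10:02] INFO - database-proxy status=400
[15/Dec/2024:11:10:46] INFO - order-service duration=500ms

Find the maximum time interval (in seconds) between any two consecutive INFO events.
482

To find the longest gap:

1. Extract all INFO events in chronological order
2. Calculate time differences between consecutive events
3. Find the maximum difference
4. Longest gap: 482 seconds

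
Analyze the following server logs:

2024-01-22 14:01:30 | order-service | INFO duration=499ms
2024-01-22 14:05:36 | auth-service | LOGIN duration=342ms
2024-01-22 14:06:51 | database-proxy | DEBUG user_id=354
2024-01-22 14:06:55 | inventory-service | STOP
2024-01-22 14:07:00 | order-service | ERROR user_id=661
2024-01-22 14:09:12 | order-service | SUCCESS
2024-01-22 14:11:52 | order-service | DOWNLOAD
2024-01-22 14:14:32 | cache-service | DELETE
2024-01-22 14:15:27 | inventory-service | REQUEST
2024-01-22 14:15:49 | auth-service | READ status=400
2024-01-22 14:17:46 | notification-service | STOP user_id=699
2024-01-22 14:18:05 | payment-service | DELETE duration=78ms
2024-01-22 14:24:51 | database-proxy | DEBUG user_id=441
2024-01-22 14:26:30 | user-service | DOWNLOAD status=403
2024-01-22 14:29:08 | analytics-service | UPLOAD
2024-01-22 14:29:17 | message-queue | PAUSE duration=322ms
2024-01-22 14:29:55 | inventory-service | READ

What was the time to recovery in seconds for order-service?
132

To calculate recovery time:

1. Find ERROR event for order-service: 2024-01-22 14:07:00
2. Find next SUCCESS event for order-service: 2024-01-22 14:09:12
3. Recovery time: 2024-01-22 14:09:12 - 2024-01-22 14:07:00 = 132 seconds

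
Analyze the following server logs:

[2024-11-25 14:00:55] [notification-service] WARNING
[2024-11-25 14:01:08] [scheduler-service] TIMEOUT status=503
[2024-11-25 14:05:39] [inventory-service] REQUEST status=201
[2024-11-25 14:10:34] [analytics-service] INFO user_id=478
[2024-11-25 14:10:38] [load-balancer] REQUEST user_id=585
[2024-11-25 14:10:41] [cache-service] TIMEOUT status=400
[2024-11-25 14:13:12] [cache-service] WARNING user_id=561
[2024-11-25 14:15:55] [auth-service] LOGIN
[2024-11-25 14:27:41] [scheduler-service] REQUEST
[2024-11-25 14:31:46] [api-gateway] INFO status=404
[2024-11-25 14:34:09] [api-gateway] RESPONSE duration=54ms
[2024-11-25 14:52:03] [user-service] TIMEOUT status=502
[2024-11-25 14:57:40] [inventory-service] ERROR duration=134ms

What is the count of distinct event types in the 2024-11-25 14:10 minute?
3

To count unique event types:

1. Filter events in the minute starting at 2024-11-25 14:10
2. Extract event types from matching entries
3. Count unique types: 3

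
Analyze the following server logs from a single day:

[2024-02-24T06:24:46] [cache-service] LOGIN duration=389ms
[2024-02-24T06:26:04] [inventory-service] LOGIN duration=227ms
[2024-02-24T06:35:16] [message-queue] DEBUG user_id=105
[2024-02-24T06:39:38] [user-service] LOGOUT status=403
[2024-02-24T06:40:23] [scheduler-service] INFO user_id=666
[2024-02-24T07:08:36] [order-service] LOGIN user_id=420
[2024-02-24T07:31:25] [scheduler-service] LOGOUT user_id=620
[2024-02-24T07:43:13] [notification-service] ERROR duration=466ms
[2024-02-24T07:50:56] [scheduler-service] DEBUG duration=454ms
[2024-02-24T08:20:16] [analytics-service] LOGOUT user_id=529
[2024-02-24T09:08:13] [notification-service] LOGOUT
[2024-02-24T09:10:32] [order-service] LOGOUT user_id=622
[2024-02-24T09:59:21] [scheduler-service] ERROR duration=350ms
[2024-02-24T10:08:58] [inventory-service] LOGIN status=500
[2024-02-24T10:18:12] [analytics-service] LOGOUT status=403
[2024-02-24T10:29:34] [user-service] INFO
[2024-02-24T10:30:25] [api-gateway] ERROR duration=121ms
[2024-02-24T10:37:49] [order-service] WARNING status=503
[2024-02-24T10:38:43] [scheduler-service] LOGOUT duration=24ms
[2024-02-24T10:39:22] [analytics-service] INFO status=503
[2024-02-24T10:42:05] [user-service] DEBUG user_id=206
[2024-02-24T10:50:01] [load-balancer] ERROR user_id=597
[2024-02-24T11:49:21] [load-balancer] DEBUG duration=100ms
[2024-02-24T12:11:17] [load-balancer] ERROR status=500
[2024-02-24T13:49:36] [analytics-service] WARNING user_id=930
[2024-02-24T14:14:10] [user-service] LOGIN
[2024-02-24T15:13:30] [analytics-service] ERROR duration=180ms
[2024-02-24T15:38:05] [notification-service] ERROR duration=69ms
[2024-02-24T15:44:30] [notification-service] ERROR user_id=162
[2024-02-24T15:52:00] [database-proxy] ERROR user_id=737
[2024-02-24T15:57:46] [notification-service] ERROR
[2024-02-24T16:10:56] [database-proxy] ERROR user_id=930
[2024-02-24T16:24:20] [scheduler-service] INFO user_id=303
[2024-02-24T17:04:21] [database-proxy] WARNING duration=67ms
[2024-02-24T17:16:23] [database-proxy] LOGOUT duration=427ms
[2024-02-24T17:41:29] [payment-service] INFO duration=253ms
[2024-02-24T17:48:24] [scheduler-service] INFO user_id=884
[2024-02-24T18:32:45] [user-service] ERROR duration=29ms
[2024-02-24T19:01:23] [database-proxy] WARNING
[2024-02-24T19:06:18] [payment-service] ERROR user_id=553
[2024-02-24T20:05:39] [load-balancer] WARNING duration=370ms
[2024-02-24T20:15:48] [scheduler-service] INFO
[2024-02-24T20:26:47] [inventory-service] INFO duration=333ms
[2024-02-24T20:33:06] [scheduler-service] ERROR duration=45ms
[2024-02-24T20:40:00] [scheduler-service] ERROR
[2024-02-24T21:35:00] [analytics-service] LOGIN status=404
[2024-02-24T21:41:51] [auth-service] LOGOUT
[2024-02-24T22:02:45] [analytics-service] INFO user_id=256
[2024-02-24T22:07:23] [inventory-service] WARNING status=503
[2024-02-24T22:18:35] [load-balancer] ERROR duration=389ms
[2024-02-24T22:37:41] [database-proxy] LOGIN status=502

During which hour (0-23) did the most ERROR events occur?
15

To find the peak hour:

1. Group all ERROR events by hour
2. Count events in each hour
3. Find hour with maximum count
4. Peak hour: 15 (with 5 events)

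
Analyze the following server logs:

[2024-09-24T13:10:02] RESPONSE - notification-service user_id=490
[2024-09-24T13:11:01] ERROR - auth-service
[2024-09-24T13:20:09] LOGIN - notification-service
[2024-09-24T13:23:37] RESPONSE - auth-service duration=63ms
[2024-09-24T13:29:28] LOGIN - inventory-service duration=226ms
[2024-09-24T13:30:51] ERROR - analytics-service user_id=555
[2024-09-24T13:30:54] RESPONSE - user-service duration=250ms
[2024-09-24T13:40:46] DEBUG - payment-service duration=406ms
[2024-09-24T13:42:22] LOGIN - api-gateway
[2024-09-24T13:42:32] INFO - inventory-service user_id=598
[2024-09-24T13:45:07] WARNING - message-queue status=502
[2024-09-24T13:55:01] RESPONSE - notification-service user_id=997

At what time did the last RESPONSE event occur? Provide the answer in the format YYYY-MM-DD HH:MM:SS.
2024-09-24 13:55:01

To find the last event:

1. Filter for all RESPONSE events
2. Sort by timestamp
3. Select the last one
4. Timestamp: 2024-09-24 13:55:01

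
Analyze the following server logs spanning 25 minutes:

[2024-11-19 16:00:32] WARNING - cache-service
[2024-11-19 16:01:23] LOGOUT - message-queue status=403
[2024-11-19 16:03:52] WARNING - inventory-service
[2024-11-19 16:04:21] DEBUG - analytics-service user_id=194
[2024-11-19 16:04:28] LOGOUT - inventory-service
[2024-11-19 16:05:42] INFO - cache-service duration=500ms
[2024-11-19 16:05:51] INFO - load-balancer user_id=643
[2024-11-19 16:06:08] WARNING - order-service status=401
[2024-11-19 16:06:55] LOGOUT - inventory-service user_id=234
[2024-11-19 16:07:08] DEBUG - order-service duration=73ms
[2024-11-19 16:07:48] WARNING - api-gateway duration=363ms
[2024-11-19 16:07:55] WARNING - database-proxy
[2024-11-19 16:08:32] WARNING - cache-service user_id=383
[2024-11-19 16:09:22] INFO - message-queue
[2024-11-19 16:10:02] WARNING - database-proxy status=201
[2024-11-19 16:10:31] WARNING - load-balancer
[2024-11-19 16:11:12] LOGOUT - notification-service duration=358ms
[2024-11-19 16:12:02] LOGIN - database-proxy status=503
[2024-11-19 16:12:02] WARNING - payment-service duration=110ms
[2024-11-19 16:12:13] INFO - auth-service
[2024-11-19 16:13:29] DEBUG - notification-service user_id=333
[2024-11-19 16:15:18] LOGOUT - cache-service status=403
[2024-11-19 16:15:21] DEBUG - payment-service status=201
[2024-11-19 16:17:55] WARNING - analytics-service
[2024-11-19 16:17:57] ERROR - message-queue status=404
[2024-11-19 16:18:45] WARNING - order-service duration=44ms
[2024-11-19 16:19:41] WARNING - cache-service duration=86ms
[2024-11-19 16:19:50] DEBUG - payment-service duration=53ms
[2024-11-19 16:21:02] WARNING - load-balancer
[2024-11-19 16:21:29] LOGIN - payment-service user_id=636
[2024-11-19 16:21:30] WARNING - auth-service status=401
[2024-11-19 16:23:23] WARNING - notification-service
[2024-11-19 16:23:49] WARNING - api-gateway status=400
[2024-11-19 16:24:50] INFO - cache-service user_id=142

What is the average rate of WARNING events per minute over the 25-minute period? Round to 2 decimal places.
0.64

To calculate the rate:

1. Count total WARNING events: 16
2. Total time period: 25 minutes
3. Rate = 16 / 25 = 0.64 events per minute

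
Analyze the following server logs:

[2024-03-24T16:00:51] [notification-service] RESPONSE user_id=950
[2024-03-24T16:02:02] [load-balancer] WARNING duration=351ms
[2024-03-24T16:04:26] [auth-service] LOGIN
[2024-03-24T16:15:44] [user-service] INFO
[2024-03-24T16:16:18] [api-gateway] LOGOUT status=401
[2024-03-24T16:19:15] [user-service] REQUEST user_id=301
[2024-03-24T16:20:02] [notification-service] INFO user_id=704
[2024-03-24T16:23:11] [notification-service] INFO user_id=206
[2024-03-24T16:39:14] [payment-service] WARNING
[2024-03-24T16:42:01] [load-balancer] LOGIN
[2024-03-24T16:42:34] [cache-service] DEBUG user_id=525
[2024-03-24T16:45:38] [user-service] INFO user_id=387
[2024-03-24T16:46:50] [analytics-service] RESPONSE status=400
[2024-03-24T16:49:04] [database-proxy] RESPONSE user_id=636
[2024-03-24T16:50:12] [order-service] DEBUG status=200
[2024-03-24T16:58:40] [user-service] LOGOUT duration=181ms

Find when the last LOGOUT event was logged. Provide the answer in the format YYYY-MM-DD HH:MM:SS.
2024-03-24 16:58:40

To find the last event:

1. Filter for all LOGOUT events
2. Sort by timestamp
3. Select the last one
4. Timestamp: 2024-03-24 16:58:40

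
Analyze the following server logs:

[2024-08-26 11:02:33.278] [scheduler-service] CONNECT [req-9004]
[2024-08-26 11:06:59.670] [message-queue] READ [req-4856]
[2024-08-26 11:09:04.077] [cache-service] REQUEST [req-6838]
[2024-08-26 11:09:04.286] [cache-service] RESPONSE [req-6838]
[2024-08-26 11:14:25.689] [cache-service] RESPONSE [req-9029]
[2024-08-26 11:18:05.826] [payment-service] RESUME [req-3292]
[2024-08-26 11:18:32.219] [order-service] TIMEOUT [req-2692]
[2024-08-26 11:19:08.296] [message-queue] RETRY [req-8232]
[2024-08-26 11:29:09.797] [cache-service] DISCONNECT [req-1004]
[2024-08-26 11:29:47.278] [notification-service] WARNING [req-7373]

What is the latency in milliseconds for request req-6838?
209

To calculate latency:

1. Find REQUEST with id req-6838: 2024-08-26 11:09:04.077
2. Find RESPONSE with id req-6838: 2024-08-26 11:09:04.286
3. Latency: 2024-08-26 11:09:04.286 - 2024-08-26 11:09:04.077 = 209ms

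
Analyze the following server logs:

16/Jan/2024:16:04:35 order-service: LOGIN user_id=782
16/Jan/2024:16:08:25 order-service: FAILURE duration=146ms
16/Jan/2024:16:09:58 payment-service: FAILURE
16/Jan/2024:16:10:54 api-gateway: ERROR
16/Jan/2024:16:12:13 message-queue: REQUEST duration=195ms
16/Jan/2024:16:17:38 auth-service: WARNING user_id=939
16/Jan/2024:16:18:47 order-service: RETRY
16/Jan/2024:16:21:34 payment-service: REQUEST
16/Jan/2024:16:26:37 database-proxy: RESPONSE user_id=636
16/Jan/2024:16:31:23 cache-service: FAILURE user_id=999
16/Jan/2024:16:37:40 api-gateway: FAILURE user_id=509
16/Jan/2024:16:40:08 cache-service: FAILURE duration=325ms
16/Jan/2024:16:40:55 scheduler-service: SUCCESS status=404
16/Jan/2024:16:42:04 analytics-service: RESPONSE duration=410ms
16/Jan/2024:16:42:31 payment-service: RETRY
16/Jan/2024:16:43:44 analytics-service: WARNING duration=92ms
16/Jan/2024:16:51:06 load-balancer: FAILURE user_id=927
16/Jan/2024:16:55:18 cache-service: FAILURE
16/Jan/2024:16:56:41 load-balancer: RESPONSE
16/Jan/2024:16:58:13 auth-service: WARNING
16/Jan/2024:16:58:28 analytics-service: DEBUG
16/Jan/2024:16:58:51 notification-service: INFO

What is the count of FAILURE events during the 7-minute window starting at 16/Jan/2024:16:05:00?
2

To count events in the time window:

1. Window boundaries: 16/Jan/2024:16:05:00 to 16/Jan/2024:16:12:00
2. Filter for FAILURE events within this window
3. Count matching events: 2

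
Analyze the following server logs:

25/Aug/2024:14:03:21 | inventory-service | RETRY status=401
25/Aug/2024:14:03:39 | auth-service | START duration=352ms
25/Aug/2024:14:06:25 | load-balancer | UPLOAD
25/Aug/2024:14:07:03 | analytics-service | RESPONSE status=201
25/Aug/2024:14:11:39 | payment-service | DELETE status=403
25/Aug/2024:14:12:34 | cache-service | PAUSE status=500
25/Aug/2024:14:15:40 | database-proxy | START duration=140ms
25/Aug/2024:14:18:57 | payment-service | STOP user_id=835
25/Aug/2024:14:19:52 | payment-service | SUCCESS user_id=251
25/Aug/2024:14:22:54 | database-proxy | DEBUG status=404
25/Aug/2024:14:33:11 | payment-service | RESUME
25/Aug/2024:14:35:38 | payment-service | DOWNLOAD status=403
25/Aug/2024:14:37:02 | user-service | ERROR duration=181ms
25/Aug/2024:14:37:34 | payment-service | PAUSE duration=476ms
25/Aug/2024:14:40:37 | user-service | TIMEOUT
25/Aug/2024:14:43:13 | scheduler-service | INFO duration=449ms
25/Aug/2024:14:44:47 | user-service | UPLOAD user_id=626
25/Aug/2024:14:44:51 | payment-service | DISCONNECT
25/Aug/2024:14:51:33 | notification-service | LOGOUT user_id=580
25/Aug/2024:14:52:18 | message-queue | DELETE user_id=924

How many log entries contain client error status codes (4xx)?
4

To find matching entries:

1. Pattern to match: client error status codes (4xx)
2. Scan each log entry for the pattern
3. Count matches: 4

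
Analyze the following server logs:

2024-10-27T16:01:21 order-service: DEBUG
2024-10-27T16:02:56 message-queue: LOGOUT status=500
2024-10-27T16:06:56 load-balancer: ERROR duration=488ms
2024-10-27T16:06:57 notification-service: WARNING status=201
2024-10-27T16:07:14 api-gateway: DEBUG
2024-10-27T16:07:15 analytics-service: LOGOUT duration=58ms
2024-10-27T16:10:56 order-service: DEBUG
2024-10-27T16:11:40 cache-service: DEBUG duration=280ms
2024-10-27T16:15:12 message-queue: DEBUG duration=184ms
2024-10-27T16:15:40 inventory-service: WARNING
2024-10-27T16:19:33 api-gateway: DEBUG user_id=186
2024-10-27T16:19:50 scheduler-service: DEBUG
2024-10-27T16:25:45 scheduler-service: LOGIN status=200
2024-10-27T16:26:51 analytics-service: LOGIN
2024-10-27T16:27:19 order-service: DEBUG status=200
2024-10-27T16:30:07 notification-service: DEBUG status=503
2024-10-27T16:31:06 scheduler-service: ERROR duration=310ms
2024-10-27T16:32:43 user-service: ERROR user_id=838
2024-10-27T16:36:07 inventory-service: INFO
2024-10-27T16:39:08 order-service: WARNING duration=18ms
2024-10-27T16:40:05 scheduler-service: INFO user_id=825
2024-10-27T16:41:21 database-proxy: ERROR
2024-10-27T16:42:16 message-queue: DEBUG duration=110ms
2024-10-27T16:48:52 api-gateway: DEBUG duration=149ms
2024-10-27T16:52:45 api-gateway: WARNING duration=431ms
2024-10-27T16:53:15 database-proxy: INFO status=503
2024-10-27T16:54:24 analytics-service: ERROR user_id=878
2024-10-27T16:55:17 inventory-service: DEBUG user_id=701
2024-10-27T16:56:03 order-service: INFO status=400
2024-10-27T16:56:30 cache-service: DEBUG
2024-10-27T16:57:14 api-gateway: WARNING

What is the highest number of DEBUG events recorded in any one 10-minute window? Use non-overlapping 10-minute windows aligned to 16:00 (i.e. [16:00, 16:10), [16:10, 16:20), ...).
5

To find the burst window:

1. Divide the log period into non-overlapping 10-minute windows starting at 16:00
2. Count DEBUG events in each window
3. Find the window with maximum count
4. Maximum events in a window: 5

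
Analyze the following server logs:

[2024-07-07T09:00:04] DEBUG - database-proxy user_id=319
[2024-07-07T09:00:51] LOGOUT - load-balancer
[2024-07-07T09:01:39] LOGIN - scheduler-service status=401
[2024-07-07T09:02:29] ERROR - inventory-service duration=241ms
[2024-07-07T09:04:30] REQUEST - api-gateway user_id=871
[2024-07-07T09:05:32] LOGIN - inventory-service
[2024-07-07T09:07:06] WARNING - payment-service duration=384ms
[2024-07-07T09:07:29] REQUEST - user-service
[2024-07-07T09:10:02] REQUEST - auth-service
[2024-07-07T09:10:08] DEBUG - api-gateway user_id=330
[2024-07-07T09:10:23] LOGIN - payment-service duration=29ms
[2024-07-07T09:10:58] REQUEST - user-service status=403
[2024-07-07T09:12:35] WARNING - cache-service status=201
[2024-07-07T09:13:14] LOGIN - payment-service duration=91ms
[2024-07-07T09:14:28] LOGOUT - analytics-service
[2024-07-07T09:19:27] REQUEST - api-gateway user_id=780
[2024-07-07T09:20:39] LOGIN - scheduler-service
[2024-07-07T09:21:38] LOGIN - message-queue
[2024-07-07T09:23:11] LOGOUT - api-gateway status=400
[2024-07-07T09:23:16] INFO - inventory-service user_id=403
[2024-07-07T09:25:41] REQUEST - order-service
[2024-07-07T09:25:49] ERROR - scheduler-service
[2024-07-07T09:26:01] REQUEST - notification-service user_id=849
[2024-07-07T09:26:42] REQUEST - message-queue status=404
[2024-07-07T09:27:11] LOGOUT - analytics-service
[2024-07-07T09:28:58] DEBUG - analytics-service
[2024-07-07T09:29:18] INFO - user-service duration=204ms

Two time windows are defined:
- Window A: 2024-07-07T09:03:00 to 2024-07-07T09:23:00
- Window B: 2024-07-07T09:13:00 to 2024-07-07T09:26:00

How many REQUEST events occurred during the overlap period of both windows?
1

To find overlap events:

1. Window A: 2024-07-07T09:03:00 to 2024-07-07T09:23:00
2. Window B: 2024-07-07T09:13:00 to 2024-07-07T09:26:00
3. Overlap period: 2024-07-07T09:13:00 to 2024-07-07T09:23:00
4. Count REQUEST events in overlap: 1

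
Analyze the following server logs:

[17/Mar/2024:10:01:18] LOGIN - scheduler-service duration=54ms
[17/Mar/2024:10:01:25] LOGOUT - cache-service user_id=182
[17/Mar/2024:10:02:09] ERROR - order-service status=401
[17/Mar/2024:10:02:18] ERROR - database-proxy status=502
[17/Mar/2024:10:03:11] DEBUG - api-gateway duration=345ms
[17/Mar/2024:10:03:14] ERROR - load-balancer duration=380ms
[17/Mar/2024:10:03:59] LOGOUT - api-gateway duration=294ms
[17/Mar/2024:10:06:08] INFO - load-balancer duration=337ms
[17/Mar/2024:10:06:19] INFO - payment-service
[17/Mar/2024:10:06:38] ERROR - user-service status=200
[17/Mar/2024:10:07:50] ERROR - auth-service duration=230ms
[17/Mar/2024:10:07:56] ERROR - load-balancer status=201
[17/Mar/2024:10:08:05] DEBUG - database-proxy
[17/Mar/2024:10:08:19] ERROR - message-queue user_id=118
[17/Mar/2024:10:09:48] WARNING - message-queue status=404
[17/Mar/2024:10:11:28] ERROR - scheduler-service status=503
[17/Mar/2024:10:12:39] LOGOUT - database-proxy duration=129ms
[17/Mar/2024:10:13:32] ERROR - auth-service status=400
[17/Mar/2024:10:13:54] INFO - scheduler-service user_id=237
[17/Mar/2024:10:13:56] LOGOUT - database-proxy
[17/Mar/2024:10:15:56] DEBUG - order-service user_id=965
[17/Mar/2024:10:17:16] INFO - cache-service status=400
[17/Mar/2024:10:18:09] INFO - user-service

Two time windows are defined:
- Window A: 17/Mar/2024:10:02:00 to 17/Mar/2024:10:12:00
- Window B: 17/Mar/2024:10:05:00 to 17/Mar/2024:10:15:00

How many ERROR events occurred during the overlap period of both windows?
5

To find overlap events:

1. Window A: 17/Mar/2024:10:02:00 to 17/Mar/2024:10:12:00
2. Window B: 17/Mar/2024:10:05:00 to 17/Mar/2024:10:15:00
3. Overlap period: 17/Mar/2024:10:05:00 to 17/Mar/2024:10:12:00
4. Count ERROR events in overlap: 5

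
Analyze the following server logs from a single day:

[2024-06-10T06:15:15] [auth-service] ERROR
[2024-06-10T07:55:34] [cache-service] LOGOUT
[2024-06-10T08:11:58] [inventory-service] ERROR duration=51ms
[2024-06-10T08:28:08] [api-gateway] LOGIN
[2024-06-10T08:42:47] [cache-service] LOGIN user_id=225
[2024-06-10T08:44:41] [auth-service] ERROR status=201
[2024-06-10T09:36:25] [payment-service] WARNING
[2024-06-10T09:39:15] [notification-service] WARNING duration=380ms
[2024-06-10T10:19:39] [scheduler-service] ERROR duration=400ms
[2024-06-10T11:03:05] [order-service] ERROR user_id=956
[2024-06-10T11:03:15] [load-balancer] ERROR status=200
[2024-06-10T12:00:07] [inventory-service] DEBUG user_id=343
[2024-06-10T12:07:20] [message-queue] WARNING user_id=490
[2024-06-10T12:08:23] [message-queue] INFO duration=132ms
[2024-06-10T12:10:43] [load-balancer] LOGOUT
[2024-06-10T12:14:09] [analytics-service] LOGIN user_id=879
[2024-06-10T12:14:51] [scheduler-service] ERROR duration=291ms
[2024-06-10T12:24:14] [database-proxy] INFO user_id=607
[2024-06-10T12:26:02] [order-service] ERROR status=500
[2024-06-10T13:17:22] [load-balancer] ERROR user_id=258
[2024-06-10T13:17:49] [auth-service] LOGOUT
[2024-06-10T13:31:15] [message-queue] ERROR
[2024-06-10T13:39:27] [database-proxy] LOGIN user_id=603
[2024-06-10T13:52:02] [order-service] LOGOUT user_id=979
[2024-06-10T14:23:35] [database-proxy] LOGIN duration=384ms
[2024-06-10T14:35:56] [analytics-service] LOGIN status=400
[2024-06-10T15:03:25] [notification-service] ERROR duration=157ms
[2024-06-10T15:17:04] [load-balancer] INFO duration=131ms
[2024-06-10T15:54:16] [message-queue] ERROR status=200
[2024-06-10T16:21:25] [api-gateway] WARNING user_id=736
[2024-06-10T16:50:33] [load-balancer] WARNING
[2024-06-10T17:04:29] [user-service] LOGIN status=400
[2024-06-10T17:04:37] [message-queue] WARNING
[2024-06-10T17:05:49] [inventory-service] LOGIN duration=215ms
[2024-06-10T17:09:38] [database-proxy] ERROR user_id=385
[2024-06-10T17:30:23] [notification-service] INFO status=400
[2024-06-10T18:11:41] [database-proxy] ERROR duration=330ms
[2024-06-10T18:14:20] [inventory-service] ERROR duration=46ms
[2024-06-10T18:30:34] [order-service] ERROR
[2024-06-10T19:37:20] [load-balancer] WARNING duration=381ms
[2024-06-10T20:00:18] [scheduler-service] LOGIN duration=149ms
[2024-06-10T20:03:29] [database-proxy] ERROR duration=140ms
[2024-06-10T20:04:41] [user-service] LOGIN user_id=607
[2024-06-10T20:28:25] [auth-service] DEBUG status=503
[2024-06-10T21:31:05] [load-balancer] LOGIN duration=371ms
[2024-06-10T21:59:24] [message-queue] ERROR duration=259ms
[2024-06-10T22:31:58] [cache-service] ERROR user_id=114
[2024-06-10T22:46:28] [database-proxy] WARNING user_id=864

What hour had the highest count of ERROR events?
18

To find the peak hour:

1. Group all ERROR events by hour
2. Count events in each hour
3. Find hour with maximum count
4. Peak hour: 18 (with 3 events)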